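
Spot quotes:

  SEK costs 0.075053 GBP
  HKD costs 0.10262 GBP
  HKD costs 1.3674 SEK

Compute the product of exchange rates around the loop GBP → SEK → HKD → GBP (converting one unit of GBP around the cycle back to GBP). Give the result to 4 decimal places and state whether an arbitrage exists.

Around GBP → SEK → HKD → GBP: 1 ÷ 0.075053 ÷ 1.3674 × 0.10262 = 0.999927
Product ≈ 1 (deviation 0.007%, within rounding noise).

0.9999 (no arbitrage)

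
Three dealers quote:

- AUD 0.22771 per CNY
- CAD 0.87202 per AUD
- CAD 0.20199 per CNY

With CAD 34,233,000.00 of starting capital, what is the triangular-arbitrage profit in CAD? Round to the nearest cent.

Profitable loop is CAD → AUD → CNY → CAD:
CAD 34,233,000.00 ÷ 0.87202 = AUD 39,257,127.13
AUD 39,257,127.13 ÷ 0.22771 = CNY 172,399,662.42
CNY 172,399,662.42 × 0.20199 = CAD 34,823,007.81
Profit = CAD 34,823,007.81 − CAD 34,233,000.00

Profit: CAD 590,007.81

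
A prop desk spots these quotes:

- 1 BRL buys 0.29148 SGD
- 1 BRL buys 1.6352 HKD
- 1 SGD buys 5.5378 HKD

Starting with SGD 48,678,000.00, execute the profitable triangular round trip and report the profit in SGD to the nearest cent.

Profitable loop is SGD → BRL → HKD → SGD:
SGD 48,678,000.00 ÷ 0.29148 = BRL 167,002,881.84
BRL 167,002,881.84 × 1.6352 = HKD 273,083,112.39
HKD 273,083,112.39 ÷ 5.5378 = SGD 49,312,563.18
Profit = SGD 49,312,563.18 − SGD 48,678,000.00

Profit: SGD 634,563.18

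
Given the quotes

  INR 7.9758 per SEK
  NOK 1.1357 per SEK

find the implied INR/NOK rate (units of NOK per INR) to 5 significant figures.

1 INR ÷ 7.9758 = 0.125379 SEK
0.125379 SEK × 1.1357 = 0.142393 NOK

INR/NOK = 0.14239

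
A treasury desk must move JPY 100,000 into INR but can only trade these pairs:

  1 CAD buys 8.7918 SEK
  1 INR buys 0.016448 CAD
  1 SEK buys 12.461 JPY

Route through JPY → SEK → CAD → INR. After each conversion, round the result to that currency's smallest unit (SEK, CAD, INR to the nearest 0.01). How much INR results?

INR 55,495.50

JPY 100,000 ÷ 12.461 = SEK 8,025.04
SEK 8,025.04 ÷ 8.7918 = CAD 912.79
CAD 912.79 ÷ 0.016448 = INR 55,495.50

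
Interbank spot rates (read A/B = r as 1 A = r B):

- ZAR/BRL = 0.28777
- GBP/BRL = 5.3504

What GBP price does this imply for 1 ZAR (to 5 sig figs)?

ZAR/GBP = 0.053785

1 ZAR × 0.28777 = 0.28777 BRL
0.28777 BRL ÷ 5.3504 = 0.0537848 GBP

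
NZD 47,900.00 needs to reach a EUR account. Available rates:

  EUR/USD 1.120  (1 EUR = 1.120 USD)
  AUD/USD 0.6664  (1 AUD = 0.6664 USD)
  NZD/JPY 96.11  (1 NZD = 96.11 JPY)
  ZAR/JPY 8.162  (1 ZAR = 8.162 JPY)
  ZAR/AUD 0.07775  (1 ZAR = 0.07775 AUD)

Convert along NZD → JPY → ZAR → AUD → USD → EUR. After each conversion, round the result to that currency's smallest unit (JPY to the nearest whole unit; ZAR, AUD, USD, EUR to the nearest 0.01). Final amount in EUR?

NZD 47,900.00 × 96.11 = JPY 4,603,669
JPY 4,603,669 ÷ 8.162 = ZAR 564,036.88
ZAR 564,036.88 × 0.07775 = AUD 43,853.87
AUD 43,853.87 × 0.6664 = USD 29,224.22
USD 29,224.22 ÷ 1.120 = EUR 26,093.05

EUR 26,093.05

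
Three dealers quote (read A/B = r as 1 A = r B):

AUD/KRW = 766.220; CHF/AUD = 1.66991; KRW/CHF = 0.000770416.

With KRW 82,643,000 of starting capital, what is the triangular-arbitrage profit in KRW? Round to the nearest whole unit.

Profit: KRW 1,193,711

Profitable loop is KRW → AUD → CHF → KRW:
KRW 82,643,000 ÷ 766.220 = AUD 107,858.06
AUD 107,858.06 ÷ 1.66991 = CHF 64,589.14
CHF 64,589.14 ÷ 0.000770416 = KRW 83,836,711
Profit = KRW 83,836,711 − KRW 82,643,000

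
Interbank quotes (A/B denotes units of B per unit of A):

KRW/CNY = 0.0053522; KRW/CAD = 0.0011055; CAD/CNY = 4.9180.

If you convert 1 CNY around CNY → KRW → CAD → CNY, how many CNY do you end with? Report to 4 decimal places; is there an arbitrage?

Around CNY → KRW → CAD → CNY: 1 ÷ 0.0053522 × 0.0011055 × 4.9180 = 1.015816
Product > 1; profitable direction is CNY → KRW → CAD → CNY.

1.0158 (arbitrage exists)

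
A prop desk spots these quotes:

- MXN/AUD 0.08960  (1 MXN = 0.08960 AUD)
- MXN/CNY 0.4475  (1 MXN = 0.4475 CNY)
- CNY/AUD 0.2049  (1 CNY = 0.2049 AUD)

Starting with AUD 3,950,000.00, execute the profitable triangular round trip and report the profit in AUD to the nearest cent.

Profit: AUD 92,258.51

Profitable loop is AUD → MXN → CNY → AUD:
AUD 3,950,000.00 ÷ 0.08960 = MXN 44,084,821.43
MXN 44,084,821.43 × 0.4475 = CNY 19,727,957.59
CNY 19,727,957.59 × 0.2049 = AUD 4,042,258.51
Profit = AUD 4,042,258.51 − AUD 3,950,000.00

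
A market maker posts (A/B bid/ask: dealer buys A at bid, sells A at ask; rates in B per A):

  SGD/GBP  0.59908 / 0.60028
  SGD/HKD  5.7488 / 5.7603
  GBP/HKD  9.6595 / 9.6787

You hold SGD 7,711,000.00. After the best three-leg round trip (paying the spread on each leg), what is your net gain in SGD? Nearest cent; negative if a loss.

Net profit: SGD 35,491.86

Best loop SGD → GBP → HKD → SGD:
SGD 7,711,000.00 × 0.59908 (sell SGD at bid) = GBP 4,619,505.88
GBP 4,619,505.88 × 9.6595 (sell GBP at bid) = HKD 44,622,117.05
HKD 44,622,117.05 ÷ 5.7603 (buy SGD at ask) = SGD 7,746,491.86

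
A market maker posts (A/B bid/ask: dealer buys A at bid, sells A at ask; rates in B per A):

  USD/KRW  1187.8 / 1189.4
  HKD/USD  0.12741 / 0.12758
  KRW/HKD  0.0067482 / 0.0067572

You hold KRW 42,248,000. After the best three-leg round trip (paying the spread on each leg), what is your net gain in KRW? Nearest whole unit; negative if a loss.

Net profit: KRW 898,039

Best loop KRW → HKD → USD → KRW:
KRW 42,248,000 × 0.0067482 (sell KRW at bid) = HKD 285,097.95
HKD 285,097.95 × 0.12741 (sell HKD at bid) = USD 36,324.33
USD 36,324.33 × 1187.8 (sell USD at bid) = KRW 43,146,039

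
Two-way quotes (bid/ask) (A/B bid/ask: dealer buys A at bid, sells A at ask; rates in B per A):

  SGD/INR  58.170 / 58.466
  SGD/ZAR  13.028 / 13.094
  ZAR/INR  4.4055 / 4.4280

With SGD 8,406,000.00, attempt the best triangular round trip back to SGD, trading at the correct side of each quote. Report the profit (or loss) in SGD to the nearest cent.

Net profit: SGD 27,512.65

Best loop SGD → INR → ZAR → SGD:
SGD 8,406,000.00 × 58.170 (sell SGD at bid) = INR 488,977,020.00
INR 488,977,020.00 ÷ 4.4280 (buy ZAR at ask) = ZAR 110,428,414.63
ZAR 110,428,414.63 ÷ 13.094 (buy SGD at ask) = SGD 8,433,512.65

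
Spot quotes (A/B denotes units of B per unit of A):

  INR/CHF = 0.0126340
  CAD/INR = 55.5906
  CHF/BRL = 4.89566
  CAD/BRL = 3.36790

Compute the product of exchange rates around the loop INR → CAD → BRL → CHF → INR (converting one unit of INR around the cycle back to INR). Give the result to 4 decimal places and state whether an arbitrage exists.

0.9795 (arbitrage exists)

Around INR → CAD → BRL → CHF → INR: 1 ÷ 55.5906 × 3.36790 ÷ 4.89566 ÷ 0.0126340 = 0.979503
Product < 1; profitable direction is INR → CHF → BRL → CAD → INR.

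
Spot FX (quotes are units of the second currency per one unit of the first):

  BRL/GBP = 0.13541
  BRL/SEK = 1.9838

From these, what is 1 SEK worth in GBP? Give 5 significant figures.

SEK/GBP = 0.068258

1 SEK ÷ 1.9838 = 0.504083 BRL
0.504083 BRL × 0.13541 = 0.0682579 GBP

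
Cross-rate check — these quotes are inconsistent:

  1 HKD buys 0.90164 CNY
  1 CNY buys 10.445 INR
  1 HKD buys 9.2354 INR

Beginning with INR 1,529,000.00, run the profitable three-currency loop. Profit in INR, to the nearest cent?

Profitable loop is INR → HKD → CNY → INR:
INR 1,529,000.00 ÷ 9.2354 = HKD 165,558.61
HKD 165,558.61 × 0.90164 = CNY 149,274.27
CNY 149,274.27 × 10.445 = INR 1,559,169.71
Profit = INR 1,559,169.71 − INR 1,529,000.00

Profit: INR 30,169.71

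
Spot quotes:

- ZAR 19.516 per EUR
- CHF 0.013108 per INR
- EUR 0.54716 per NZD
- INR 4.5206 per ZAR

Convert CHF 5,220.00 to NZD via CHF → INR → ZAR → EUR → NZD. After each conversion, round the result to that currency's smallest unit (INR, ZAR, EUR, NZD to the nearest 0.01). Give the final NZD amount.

NZD 8,249.60

CHF 5,220.00 ÷ 0.013108 = INR 398,230.09
INR 398,230.09 ÷ 4.5206 = ZAR 88,092.31
ZAR 88,092.31 ÷ 19.516 = EUR 4,513.85
EUR 4,513.85 ÷ 0.54716 = NZD 8,249.60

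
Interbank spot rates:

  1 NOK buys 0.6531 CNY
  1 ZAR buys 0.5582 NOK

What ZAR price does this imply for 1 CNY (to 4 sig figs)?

1 CNY ÷ 0.6531 = 1.53116 NOK
1.53116 NOK ÷ 0.5582 = 2.74303 ZAR

CNY/ZAR = 2.743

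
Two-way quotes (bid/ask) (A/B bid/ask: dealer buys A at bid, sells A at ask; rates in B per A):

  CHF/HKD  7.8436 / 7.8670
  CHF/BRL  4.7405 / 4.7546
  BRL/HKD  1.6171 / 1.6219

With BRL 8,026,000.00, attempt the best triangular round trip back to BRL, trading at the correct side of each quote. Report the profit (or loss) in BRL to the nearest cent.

Best loop BRL → CHF → HKD → BRL:
BRL 8,026,000.00 ÷ 4.7546 (buy CHF at ask) = CHF 1,688,049.47
CHF 1,688,049.47 × 7.8436 (sell CHF at bid) = HKD 13,240,384.81
HKD 13,240,384.81 ÷ 1.6219 (buy BRL at ask) = BRL 8,163,502.56

Net profit: BRL 137,502.56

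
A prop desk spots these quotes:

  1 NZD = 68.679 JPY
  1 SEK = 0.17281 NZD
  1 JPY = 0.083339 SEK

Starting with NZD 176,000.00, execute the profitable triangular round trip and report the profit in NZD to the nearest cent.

Profit: NZD 1,939.17

Profitable loop is NZD → SEK → JPY → NZD:
NZD 176,000.00 ÷ 0.17281 = SEK 1,018,459.58
SEK 1,018,459.58 ÷ 0.083339 = JPY 12,220,684
JPY 12,220,684 ÷ 68.679 = NZD 177,939.17
Profit = NZD 177,939.17 − NZD 176,000.00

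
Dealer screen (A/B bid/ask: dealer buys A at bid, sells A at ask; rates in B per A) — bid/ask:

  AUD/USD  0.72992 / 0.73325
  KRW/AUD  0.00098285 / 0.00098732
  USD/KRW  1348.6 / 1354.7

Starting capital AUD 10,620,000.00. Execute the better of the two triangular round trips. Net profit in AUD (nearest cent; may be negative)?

Net profit: AUD 208,576.77

Best loop AUD → KRW → USD → AUD:
AUD 10,620,000.00 ÷ 0.00098732 (buy KRW at ask) = KRW 10,756,391,038
KRW 10,756,391,038 ÷ 1354.7 (buy USD at ask) = USD 7,940,053.91
USD 7,940,053.91 ÷ 0.73325 (buy AUD at ask) = AUD 10,828,576.77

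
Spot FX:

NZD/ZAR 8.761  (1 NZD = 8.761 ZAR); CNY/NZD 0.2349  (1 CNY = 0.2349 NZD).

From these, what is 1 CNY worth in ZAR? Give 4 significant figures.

1 CNY × 0.2349 = 0.2349 NZD
0.2349 NZD × 8.761 = 2.05796 ZAR

CNY/ZAR = 2.058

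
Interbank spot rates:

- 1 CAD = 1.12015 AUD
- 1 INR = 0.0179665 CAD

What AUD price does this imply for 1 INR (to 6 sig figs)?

INR/AUD = 0.0201252

1 INR × 0.0179665 = 0.0179665 CAD
0.0179665 CAD × 1.12015 = 0.0201252 AUD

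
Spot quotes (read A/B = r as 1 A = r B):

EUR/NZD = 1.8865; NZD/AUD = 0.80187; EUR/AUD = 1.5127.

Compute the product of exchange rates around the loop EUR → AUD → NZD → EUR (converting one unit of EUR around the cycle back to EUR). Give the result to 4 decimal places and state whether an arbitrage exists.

1.0000 (no arbitrage)

Around EUR → AUD → NZD → EUR: 1 × 1.5127 ÷ 0.80187 ÷ 1.8865 = 0.999982
Product ≈ 1 (deviation 0.002%, within rounding noise).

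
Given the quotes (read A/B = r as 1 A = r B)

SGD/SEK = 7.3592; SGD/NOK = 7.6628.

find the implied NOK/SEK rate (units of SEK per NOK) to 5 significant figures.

1 NOK ÷ 7.6628 = 0.130501 SGD
0.130501 SGD × 7.3592 = 0.96038 SEK

NOK/SEK = 0.96038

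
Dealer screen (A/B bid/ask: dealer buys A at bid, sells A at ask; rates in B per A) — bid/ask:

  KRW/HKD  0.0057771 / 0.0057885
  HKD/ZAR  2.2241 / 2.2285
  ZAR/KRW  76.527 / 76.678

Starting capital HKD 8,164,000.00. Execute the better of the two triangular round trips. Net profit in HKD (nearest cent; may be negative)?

Best loop HKD → KRW → ZAR → HKD:
HKD 8,164,000.00 ÷ 0.0057885 (buy KRW at ask) = KRW 1,410,382,655
KRW 1,410,382,655 ÷ 76.678 (buy ZAR at ask) = ZAR 18,393,576.45
ZAR 18,393,576.45 ÷ 2.2285 (buy HKD at ask) = HKD 8,253,792.44

Net profit: HKD 89,792.44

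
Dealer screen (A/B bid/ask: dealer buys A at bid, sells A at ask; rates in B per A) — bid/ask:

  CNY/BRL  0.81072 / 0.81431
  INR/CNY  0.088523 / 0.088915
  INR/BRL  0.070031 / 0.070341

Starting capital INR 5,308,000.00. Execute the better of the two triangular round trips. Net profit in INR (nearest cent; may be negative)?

Best loop INR → CNY → BRL → INR:
INR 5,308,000.00 × 0.088523 (sell INR at bid) = CNY 469,880.08
CNY 469,880.08 × 0.81072 (sell CNY at bid) = BRL 380,941.18
BRL 380,941.18 ÷ 0.070341 (buy INR at ask) = INR 5,415,635.00

Net profit: INR 107,635.00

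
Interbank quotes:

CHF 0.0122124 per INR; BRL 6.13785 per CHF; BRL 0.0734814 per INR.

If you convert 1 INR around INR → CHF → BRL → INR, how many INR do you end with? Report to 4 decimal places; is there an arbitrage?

1.0201 (arbitrage exists)

Around INR → CHF → BRL → INR: 1 × 0.0122124 × 6.13785 ÷ 0.0734814 = 1.020093
Product > 1; profitable direction is INR → CHF → BRL → INR.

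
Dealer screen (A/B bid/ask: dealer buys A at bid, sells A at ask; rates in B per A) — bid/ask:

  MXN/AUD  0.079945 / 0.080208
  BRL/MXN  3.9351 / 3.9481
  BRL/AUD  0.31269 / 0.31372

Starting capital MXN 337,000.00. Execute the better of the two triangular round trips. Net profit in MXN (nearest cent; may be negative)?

Best loop MXN → AUD → BRL → MXN:
MXN 337,000.00 × 0.079945 (sell MXN at bid) = AUD 26,941.47
AUD 26,941.47 ÷ 0.31372 (buy BRL at ask) = BRL 85,877.42
BRL 85,877.42 × 3.9351 (sell BRL at bid) = MXN 337,936.25

Net profit: MXN 936.25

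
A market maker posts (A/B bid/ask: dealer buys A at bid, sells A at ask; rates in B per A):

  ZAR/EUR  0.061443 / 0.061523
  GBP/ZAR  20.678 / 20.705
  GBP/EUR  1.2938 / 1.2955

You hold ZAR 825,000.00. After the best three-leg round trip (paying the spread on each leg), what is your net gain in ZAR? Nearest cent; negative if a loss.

Net profit: ZAR 12,931.19

Best loop ZAR → GBP → EUR → ZAR:
ZAR 825,000.00 ÷ 20.705 (buy GBP at ask) = GBP 39,845.45
GBP 39,845.45 × 1.2938 (sell GBP at bid) = EUR 51,552.04
EUR 51,552.04 ÷ 0.061523 (buy ZAR at ask) = ZAR 837,931.19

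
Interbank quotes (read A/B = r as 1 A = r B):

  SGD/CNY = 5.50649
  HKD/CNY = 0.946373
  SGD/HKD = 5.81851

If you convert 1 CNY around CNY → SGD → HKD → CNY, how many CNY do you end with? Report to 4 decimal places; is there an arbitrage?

Around CNY → SGD → HKD → CNY: 1 ÷ 5.50649 × 5.81851 × 0.946373 = 0.999998
Product ≈ 1 (deviation 0.000%, within rounding noise).

1.0000 (no arbitrage)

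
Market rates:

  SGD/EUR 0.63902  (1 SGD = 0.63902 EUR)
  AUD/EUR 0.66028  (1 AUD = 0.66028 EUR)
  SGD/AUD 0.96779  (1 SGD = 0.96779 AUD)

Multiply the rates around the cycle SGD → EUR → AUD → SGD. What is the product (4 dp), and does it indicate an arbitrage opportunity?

1.0000 (no arbitrage)

Around SGD → EUR → AUD → SGD: 1 × 0.63902 ÷ 0.66028 ÷ 0.96779 = 1.000012
Product ≈ 1 (deviation 0.001%, within rounding noise).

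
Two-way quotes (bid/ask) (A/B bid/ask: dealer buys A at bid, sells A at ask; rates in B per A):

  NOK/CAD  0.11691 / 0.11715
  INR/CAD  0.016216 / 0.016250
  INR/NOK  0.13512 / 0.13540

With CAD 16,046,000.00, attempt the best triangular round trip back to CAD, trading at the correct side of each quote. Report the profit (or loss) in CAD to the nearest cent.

Best loop CAD → NOK → INR → CAD:
CAD 16,046,000.00 ÷ 0.11715 (buy NOK at ask) = NOK 136,969,696.97
NOK 136,969,696.97 ÷ 0.13540 (buy INR at ask) = INR 1,011,593,035.23
INR 1,011,593,035.23 × 0.016216 (sell INR at bid) = CAD 16,403,992.66

Net profit: CAD 357,992.66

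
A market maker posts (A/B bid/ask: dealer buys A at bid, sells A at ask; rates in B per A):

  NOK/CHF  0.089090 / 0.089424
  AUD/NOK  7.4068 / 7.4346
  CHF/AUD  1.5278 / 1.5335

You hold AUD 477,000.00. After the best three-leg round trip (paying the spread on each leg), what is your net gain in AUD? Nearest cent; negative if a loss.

Best loop AUD → NOK → CHF → AUD:
AUD 477,000.00 × 7.4068 (sell AUD at bid) = NOK 3,533,043.60
NOK 3,533,043.60 × 0.089090 (sell NOK at bid) = CHF 314,758.85
CHF 314,758.85 × 1.5278 (sell CHF at bid) = AUD 480,888.58

Net profit: AUD 3,888.58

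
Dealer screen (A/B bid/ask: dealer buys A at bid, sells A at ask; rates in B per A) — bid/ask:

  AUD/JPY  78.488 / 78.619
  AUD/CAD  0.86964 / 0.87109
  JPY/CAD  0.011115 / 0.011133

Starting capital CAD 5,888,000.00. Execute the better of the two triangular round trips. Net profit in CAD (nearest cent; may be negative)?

Best loop CAD → AUD → JPY → CAD:
CAD 5,888,000.00 ÷ 0.87109 (buy AUD at ask) = AUD 6,759,347.48
AUD 6,759,347.48 × 78.488 (sell AUD at bid) = JPY 530,527,665
JPY 530,527,665 × 0.011115 (sell JPY at bid) = CAD 5,896,815.00

Net profit: CAD 8,815.00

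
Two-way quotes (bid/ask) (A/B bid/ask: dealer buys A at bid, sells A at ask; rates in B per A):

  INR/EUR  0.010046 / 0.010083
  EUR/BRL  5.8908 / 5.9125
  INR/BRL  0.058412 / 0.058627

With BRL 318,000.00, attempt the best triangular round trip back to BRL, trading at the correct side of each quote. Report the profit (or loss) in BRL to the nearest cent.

Net profit: BRL 2,993.99

Best loop BRL → INR → EUR → BRL:
BRL 318,000.00 ÷ 0.058627 (buy INR at ask) = INR 5,424,121.99
INR 5,424,121.99 × 0.010046 (sell INR at bid) = EUR 54,490.73
EUR 54,490.73 × 5.8908 (sell EUR at bid) = BRL 320,993.99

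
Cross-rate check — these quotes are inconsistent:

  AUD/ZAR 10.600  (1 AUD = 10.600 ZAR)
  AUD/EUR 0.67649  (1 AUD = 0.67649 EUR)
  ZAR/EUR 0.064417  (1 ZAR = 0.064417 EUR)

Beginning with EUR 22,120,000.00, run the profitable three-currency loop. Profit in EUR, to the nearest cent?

Profit: EUR 206,986.10

Profitable loop is EUR → AUD → ZAR → EUR:
EUR 22,120,000.00 ÷ 0.67649 = AUD 32,698,192.14
AUD 32,698,192.14 × 10.600 = ZAR 346,600,836.67
ZAR 346,600,836.67 × 0.064417 = EUR 22,326,986.10
Profit = EUR 22,326,986.10 − EUR 22,120,000.00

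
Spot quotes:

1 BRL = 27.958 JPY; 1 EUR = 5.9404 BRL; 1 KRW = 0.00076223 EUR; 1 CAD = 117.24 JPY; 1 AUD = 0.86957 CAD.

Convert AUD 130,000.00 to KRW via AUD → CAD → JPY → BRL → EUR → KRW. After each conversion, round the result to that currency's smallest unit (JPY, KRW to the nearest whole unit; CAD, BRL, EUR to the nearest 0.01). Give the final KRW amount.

AUD 130,000.00 × 0.86957 = CAD 113,044.10
CAD 113,044.10 × 117.24 = JPY 13,253,290
JPY 13,253,290 ÷ 27.958 = BRL 474,042.85
BRL 474,042.85 ÷ 5.9404 = EUR 79,799.82
EUR 79,799.82 ÷ 0.00076223 = KRW 104,692,573

KRW 104,692,573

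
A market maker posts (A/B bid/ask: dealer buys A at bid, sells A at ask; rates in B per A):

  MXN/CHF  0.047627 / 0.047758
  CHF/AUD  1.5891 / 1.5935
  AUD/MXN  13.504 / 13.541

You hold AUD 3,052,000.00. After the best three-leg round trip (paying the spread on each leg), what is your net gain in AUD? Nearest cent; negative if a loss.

Net profit: AUD 67,258.83

Best loop AUD → MXN → CHF → AUD:
AUD 3,052,000.00 × 13.504 (sell AUD at bid) = MXN 41,214,208.00
MXN 41,214,208.00 × 0.047627 (sell MXN at bid) = CHF 1,962,909.08
CHF 1,962,909.08 × 1.5891 (sell CHF at bid) = AUD 3,119,258.83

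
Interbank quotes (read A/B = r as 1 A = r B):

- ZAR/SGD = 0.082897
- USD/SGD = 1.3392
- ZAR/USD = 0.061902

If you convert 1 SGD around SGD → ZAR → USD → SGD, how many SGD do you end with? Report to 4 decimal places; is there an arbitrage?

1.0000 (no arbitrage)

Around SGD → ZAR → USD → SGD: 1 ÷ 0.082897 × 0.061902 × 1.3392 = 1.000026
Product ≈ 1 (deviation 0.003%, within rounding noise).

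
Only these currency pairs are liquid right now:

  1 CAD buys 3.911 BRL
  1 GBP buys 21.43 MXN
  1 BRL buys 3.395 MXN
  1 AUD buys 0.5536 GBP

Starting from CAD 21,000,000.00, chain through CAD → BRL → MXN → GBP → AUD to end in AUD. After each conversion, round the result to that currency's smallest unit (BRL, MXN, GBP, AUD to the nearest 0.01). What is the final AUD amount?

AUD 23,503,288.78

CAD 21,000,000.00 × 3.911 = BRL 82,131,000.00
BRL 82,131,000.00 × 3.395 = MXN 278,834,745.00
MXN 278,834,745.00 ÷ 21.43 = GBP 13,011,420.67
GBP 13,011,420.67 ÷ 0.5536 = AUD 23,503,288.78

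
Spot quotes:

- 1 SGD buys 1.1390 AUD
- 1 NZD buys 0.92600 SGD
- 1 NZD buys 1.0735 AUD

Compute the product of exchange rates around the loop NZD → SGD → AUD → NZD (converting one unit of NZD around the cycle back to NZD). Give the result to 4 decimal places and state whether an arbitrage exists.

Around NZD → SGD → AUD → NZD: 1 × 0.92600 × 1.1390 ÷ 1.0735 = 0.982500
Product < 1; profitable direction is NZD → AUD → SGD → NZD.

0.9825 (arbitrage exists)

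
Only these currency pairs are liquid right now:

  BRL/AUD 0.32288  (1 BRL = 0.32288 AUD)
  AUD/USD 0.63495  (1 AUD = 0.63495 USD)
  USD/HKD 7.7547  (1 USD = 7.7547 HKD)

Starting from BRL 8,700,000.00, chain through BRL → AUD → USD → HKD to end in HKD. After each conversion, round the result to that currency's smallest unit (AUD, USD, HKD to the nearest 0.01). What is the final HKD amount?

BRL 8,700,000.00 × 0.32288 = AUD 2,809,056.00
AUD 2,809,056.00 × 0.63495 = USD 1,783,610.11
USD 1,783,610.11 × 7.7547 = HKD 13,831,361.32

HKD 13,831,361.32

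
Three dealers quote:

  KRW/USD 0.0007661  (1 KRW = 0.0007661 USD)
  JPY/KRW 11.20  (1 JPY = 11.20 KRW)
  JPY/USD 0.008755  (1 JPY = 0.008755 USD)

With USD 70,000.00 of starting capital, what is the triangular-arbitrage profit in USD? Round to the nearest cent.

Profit: USD 1,425.08

Profitable loop is USD → KRW → JPY → USD:
USD 70,000.00 ÷ 0.0007661 = KRW 91,371,884
KRW 91,371,884 ÷ 11.20 = JPY 8,158,204
JPY 8,158,204 × 0.008755 = USD 71,425.08
Profit = USD 71,425.08 − USD 70,000.00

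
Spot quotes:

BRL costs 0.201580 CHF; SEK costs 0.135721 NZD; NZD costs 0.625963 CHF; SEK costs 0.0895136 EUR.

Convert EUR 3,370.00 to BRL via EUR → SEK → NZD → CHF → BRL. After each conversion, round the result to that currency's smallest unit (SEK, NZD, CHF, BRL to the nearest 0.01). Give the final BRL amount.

BRL 15,866.80

EUR 3,370.00 ÷ 0.0895136 = SEK 37,647.91
SEK 37,647.91 × 0.135721 = NZD 5,109.61
NZD 5,109.61 × 0.625963 = CHF 3,198.43
CHF 3,198.43 ÷ 0.201580 = BRL 15,866.80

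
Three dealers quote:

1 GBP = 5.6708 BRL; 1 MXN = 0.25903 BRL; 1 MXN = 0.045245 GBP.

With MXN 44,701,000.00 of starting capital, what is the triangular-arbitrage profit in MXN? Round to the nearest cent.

Profit: MXN 427,654.06

Profitable loop is MXN → BRL → GBP → MXN:
MXN 44,701,000.00 × 0.25903 = BRL 11,578,900.03
BRL 11,578,900.03 ÷ 5.6708 = GBP 2,041,845.95
GBP 2,041,845.95 ÷ 0.045245 = MXN 45,128,654.06
Profit = MXN 45,128,654.06 − MXN 44,701,000.00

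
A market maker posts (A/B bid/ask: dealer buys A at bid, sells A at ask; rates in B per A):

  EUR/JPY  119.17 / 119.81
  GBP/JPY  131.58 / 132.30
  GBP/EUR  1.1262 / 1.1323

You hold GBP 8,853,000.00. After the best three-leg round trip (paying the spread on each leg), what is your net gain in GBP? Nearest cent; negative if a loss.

Best loop GBP → EUR → JPY → GBP:
GBP 8,853,000.00 × 1.1262 (sell GBP at bid) = EUR 9,970,248.60
EUR 9,970,248.60 × 119.17 (sell EUR at bid) = JPY 1,188,154,526
JPY 1,188,154,526 ÷ 132.30 (buy GBP at ask) = GBP 8,980,759.83

Net profit: GBP 127,759.83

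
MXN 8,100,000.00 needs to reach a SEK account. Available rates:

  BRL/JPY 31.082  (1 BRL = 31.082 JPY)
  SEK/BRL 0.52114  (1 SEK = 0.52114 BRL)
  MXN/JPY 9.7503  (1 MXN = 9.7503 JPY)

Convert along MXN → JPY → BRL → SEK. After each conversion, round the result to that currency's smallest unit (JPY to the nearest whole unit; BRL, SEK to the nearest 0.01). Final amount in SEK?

MXN 8,100,000.00 × 9.7503 = JPY 78,977,430
JPY 78,977,430 ÷ 31.082 = BRL 2,540,937.84
BRL 2,540,937.84 ÷ 0.52114 = SEK 4,875,729.82

SEK 4,875,729.82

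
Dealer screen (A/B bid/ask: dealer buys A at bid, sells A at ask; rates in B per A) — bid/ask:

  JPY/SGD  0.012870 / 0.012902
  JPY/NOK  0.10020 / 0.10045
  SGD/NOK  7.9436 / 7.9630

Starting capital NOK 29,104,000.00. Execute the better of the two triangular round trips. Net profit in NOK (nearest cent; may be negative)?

Best loop NOK → JPY → SGD → NOK:
NOK 29,104,000.00 ÷ 0.10045 (buy JPY at ask) = JPY 289,736,187
JPY 289,736,187 × 0.012870 (sell JPY at bid) = SGD 3,728,904.73
SGD 3,728,904.73 × 7.9436 (sell SGD at bid) = NOK 29,620,927.60

Net profit: NOK 516,927.60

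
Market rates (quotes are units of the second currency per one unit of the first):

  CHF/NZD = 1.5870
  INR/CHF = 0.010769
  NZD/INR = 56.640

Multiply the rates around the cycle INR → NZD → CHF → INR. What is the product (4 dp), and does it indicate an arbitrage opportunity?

Around INR → NZD → CHF → INR: 1 ÷ 56.640 ÷ 1.5870 ÷ 0.010769 = 1.033057
Product > 1; profitable direction is INR → NZD → CHF → INR.

1.0331 (arbitrage exists)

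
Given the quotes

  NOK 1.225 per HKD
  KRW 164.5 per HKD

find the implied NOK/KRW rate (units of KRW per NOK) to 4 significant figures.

1 NOK ÷ 1.225 = 0.816327 HKD
0.816327 HKD × 164.5 = 134.286 KRW

NOK/KRW = 134.3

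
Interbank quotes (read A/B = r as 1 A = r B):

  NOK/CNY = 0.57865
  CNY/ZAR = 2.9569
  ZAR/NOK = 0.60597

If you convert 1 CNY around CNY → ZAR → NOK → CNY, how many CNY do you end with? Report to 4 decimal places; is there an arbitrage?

Around CNY → ZAR → NOK → CNY: 1 × 2.9569 × 0.60597 × 0.57865 = 1.036821
Product > 1; profitable direction is CNY → ZAR → NOK → CNY.

1.0368 (arbitrage exists)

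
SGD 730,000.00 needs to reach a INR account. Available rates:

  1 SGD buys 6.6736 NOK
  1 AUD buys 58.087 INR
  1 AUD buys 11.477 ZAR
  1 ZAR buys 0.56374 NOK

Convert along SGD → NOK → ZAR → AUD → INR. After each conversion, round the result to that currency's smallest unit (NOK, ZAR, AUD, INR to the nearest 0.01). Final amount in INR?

INR 43,737,579.61

SGD 730,000.00 × 6.6736 = NOK 4,871,728.00
NOK 4,871,728.00 ÷ 0.56374 = ZAR 8,641,799.41
ZAR 8,641,799.41 ÷ 11.477 = AUD 752,966.75
AUD 752,966.75 × 58.087 = INR 43,737,579.61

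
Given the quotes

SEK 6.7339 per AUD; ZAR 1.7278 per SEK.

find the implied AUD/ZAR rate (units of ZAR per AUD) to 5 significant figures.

AUD/ZAR = 11.635

1 AUD × 6.7339 = 6.7339 SEK
6.7339 SEK × 1.7278 = 11.6348 ZAR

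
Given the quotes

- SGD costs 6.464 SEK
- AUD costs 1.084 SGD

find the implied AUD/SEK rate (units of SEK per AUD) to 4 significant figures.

1 AUD × 1.084 = 1.084 SGD
1.084 SGD × 6.464 = 7.00698 SEK

AUD/SEK = 7.007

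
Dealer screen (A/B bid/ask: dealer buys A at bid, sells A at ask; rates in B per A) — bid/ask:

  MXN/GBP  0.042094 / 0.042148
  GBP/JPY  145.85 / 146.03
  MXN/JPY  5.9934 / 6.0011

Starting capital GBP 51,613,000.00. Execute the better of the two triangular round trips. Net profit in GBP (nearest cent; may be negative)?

Best loop GBP → JPY → MXN → GBP:
GBP 51,613,000.00 × 145.85 (sell GBP at bid) = JPY 7,527,756,050
JPY 7,527,756,050 ÷ 6.0011 (buy MXN at ask) = MXN 1,254,396,035.73
MXN 1,254,396,035.73 × 0.042094 (sell MXN at bid) = GBP 52,802,546.73

Net profit: GBP 1,189,546.73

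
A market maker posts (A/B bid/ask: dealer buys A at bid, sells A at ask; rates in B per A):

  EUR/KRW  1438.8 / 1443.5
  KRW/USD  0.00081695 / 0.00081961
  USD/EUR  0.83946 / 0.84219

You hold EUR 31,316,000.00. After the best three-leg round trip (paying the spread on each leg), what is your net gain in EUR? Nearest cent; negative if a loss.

Net profit: EUR 113,116.10

Best loop EUR → USD → KRW → EUR:
EUR 31,316,000.00 ÷ 0.84219 (buy USD at ask) = USD 37,184,008.36
USD 37,184,008.36 ÷ 0.00081961 (buy KRW at ask) = KRW 45,367,929,087
KRW 45,367,929,087 ÷ 1443.5 (buy EUR at ask) = EUR 31,429,116.10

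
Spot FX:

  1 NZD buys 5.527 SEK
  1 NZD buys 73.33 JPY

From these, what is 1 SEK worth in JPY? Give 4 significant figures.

1 SEK ÷ 5.527 = 0.18093 NZD
0.18093 NZD × 73.33 = 13.2676 JPY

SEK/JPY = 13.27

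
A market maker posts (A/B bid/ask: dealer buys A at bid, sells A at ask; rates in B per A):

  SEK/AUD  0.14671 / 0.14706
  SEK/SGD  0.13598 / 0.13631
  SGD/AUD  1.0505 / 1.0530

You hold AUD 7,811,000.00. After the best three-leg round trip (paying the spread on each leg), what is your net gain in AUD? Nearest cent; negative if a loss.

Net profit: AUD 172,811.34

Best loop AUD → SGD → SEK → AUD:
AUD 7,811,000.00 ÷ 1.0530 (buy SGD at ask) = SGD 7,417,853.75
SGD 7,417,853.75 ÷ 0.13631 (buy SEK at ask) = SEK 54,418,998.98
SEK 54,418,998.98 × 0.14671 (sell SEK at bid) = AUD 7,983,811.34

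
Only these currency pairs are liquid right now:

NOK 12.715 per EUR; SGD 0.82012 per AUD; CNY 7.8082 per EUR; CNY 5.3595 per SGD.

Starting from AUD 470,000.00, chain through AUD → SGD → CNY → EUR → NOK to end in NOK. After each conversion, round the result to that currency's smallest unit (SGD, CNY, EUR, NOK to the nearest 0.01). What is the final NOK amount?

NOK 3,364,069.60

AUD 470,000.00 × 0.82012 = SGD 385,456.40
SGD 385,456.40 × 5.3595 = CNY 2,065,853.58
CNY 2,065,853.58 ÷ 7.8082 = EUR 264,574.88
EUR 264,574.88 × 12.715 = NOK 3,364,069.60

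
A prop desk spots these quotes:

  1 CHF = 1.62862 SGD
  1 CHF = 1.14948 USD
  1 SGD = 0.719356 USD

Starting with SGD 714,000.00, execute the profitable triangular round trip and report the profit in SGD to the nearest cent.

Profit: SGD 13,713.49

Profitable loop is SGD → USD → CHF → SGD:
SGD 714,000.00 × 0.719356 = USD 513,620.18
USD 513,620.18 ÷ 1.14948 = CHF 446,828.29
CHF 446,828.29 × 1.62862 = SGD 727,713.49
Profit = SGD 727,713.49 − SGD 714,000.00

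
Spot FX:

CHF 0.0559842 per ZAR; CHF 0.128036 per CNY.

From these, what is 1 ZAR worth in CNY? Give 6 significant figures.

1 ZAR × 0.0559842 = 0.0559842 CHF
0.0559842 CHF ÷ 0.128036 = 0.437254 CNY

ZAR/CNY = 0.437254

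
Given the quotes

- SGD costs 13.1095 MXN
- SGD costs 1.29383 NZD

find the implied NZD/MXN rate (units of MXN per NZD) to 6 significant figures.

1 NZD ÷ 1.29383 = 0.772899 SGD
0.772899 SGD × 13.1095 = 10.1323 MXN

NZD/MXN = 10.1323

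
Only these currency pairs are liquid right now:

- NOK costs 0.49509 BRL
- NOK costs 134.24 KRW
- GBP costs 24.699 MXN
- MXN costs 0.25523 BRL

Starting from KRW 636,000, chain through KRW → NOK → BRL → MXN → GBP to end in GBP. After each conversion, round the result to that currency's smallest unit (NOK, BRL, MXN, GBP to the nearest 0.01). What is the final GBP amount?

GBP 372.09

KRW 636,000 ÷ 134.24 = NOK 4,737.78
NOK 4,737.78 × 0.49509 = BRL 2,345.63
BRL 2,345.63 ÷ 0.25523 = MXN 9,190.26
MXN 9,190.26 ÷ 24.699 = GBP 372.09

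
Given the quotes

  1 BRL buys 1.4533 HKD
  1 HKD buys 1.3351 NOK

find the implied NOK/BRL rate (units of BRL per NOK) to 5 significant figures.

NOK/BRL = 0.51538

1 NOK ÷ 1.3351 = 0.749008 HKD
0.749008 HKD ÷ 1.4533 = 0.515384 BRL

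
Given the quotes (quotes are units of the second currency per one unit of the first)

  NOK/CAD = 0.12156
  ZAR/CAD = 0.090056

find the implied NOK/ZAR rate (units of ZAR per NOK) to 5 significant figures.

1 NOK × 0.12156 = 0.12156 CAD
0.12156 CAD ÷ 0.090056 = 1.34983 ZAR

NOK/ZAR = 1.3498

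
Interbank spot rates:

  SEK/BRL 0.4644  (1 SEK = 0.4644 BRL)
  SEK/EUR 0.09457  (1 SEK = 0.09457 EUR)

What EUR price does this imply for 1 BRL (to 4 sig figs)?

1 BRL ÷ 0.4644 = 2.15332 SEK
2.15332 SEK × 0.09457 = 0.203639 EUR

BRL/EUR = 0.2036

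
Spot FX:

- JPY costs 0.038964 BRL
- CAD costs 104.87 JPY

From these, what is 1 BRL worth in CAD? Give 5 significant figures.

1 BRL ÷ 0.038964 = 25.6647 JPY
25.6647 JPY ÷ 104.87 = 0.244729 CAD

BRL/CAD = 0.24473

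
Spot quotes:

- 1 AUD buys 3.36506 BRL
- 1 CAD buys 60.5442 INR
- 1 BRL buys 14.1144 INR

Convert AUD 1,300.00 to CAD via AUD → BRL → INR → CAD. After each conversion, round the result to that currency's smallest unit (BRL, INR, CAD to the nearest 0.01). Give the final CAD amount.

CAD 1,019.83

AUD 1,300.00 × 3.36506 = BRL 4,374.58
BRL 4,374.58 × 14.1144 = INR 61,744.57
INR 61,744.57 ÷ 60.5442 = CAD 1,019.83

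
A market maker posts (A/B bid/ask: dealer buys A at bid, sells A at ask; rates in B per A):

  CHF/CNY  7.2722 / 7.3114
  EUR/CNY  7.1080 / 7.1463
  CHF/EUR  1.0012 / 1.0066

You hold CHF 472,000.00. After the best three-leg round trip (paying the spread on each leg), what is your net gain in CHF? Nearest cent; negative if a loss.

Best loop CHF → CNY → EUR → CHF:
CHF 472,000.00 × 7.2722 (sell CHF at bid) = CNY 3,432,478.40
CNY 3,432,478.40 ÷ 7.1463 (buy EUR at ask) = EUR 480,315.46
EUR 480,315.46 ÷ 1.0066 (buy CHF at ask) = CHF 477,166.17

Net profit: CHF 5,166.17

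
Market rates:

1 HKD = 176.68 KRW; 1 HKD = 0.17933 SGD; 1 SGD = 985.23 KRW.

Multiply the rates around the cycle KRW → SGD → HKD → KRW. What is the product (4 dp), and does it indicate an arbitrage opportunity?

Around KRW → SGD → HKD → KRW: 1 ÷ 985.23 ÷ 0.17933 × 176.68 = 0.999993
Product ≈ 1 (deviation 0.001%, within rounding noise).

1.0000 (no arbitrage)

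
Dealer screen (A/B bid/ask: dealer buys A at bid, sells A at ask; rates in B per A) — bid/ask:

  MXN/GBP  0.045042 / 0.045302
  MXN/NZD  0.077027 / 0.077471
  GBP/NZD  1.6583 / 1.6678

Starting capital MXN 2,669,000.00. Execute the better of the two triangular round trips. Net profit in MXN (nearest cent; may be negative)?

Net profit: MXN 52,010.47

Best loop MXN → NZD → GBP → MXN:
MXN 2,669,000.00 × 0.077027 (sell MXN at bid) = NZD 205,585.06
NZD 205,585.06 ÷ 1.6678 (buy GBP at ask) = GBP 123,267.22
GBP 123,267.22 ÷ 0.045302 (buy MXN at ask) = MXN 2,721,010.47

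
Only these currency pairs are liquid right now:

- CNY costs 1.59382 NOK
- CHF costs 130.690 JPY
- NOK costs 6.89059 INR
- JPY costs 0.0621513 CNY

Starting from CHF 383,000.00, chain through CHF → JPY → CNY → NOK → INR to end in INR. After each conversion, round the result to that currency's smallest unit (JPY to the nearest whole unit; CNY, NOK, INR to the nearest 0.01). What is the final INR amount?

INR 34,165,440.96

CHF 383,000.00 × 130.690 = JPY 50,054,270
JPY 50,054,270 × 0.0621513 = CNY 3,110,937.95
CNY 3,110,937.95 × 1.59382 = NOK 4,958,275.12
NOK 4,958,275.12 × 6.89059 = INR 34,165,440.96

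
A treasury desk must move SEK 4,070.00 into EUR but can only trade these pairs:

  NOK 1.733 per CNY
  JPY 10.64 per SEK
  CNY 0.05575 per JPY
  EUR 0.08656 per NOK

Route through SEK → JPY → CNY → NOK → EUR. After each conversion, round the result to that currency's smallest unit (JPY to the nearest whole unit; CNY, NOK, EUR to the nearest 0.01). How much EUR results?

EUR 362.16

SEK 4,070.00 × 10.64 = JPY 43,305
JPY 43,305 × 0.05575 = CNY 2,414.25
CNY 2,414.25 × 1.733 = NOK 4,183.90
NOK 4,183.90 × 0.08656 = EUR 362.16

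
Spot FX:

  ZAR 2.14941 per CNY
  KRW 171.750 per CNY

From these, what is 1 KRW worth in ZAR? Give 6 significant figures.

KRW/ZAR = 0.0125148

1 KRW ÷ 171.750 = 0.00582242 CNY
0.00582242 CNY × 2.14941 = 0.0125148 ZAR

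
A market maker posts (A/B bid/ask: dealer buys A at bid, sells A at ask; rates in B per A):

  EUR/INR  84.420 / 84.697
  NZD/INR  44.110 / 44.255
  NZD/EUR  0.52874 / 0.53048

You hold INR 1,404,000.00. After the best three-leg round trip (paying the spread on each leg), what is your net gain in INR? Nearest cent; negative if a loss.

Net profit: INR 12,094.63

Best loop INR → NZD → EUR → INR:
INR 1,404,000.00 ÷ 44.255 (buy NZD at ask) = NZD 31,725.23
NZD 31,725.23 × 0.52874 (sell NZD at bid) = EUR 16,774.40
EUR 16,774.40 × 84.420 (sell EUR at bid) = INR 1,416,094.63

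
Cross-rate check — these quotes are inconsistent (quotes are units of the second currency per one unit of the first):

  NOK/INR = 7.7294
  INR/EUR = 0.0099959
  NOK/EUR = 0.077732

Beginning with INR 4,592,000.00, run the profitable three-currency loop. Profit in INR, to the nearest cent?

Profitable loop is INR → NOK → EUR → INR:
INR 4,592,000.00 ÷ 7.7294 = NOK 594,095.27
NOK 594,095.27 × 0.077732 = EUR 46,180.21
EUR 46,180.21 ÷ 0.0099959 = INR 4,619,915.54
Profit = INR 4,619,915.54 − INR 4,592,000.00

Profit: INR 27,915.54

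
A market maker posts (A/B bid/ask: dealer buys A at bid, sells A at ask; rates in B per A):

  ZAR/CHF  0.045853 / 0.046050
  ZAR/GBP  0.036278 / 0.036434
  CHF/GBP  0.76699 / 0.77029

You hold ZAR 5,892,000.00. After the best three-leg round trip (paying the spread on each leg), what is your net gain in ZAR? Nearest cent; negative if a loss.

Best loop ZAR → GBP → CHF → ZAR:
ZAR 5,892,000.00 × 0.036278 (sell ZAR at bid) = GBP 213,749.98
GBP 213,749.98 ÷ 0.77029 (buy CHF at ask) = CHF 277,492.86
CHF 277,492.86 ÷ 0.046050 (buy ZAR at ask) = ZAR 6,025,903.61

Net profit: ZAR 133,903.61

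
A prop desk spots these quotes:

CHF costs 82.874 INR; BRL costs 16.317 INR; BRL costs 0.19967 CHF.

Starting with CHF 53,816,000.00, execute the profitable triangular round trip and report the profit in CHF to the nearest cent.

Profitable loop is CHF → INR → BRL → CHF:
CHF 53,816,000.00 × 82.874 = INR 4,459,947,184.00
INR 4,459,947,184.00 ÷ 16.317 = BRL 273,331,322.18
BRL 273,331,322.18 × 0.19967 = CHF 54,576,065.10
Profit = CHF 54,576,065.10 − CHF 53,816,000.00

Profit: CHF 760,065.10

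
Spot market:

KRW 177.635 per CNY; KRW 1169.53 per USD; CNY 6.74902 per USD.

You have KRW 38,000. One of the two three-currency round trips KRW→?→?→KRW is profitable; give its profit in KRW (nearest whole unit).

Profit: KRW 953

Profitable loop is KRW → USD → CNY → KRW:
KRW 38,000 ÷ 1169.53 = USD 32.49
USD 32.49 × 6.74902 = CNY 219.29
CNY 219.29 × 177.635 = KRW 38,953
Profit = KRW 38,953 − KRW 38,000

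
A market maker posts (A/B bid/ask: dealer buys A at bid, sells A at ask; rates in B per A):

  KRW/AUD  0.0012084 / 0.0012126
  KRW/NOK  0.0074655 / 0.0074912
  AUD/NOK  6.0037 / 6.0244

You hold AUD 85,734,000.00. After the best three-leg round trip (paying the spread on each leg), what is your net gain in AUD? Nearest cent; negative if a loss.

Net profit: AUD 1,881,435.23

Best loop AUD → KRW → NOK → AUD:
AUD 85,734,000.00 ÷ 0.0012126 (buy KRW at ask) = KRW 70,702,622,464
KRW 70,702,622,464 × 0.0074655 (sell KRW at bid) = NOK 527,830,428.01
NOK 527,830,428.01 ÷ 6.0244 (buy AUD at ask) = AUD 87,615,435.23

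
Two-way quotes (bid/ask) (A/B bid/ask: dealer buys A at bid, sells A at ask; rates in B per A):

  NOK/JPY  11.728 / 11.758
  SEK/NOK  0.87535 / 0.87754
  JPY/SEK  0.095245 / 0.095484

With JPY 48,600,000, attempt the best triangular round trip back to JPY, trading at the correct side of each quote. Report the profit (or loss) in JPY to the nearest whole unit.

Best loop JPY → NOK → SEK → JPY:
JPY 48,600,000 ÷ 11.758 (buy NOK at ask) = NOK 4,133,356.01
NOK 4,133,356.01 ÷ 0.87754 (buy SEK at ask) = SEK 4,710,162.51
SEK 4,710,162.51 ÷ 0.095484 (buy JPY at ask) = JPY 49,329,338

Net profit: JPY 729,338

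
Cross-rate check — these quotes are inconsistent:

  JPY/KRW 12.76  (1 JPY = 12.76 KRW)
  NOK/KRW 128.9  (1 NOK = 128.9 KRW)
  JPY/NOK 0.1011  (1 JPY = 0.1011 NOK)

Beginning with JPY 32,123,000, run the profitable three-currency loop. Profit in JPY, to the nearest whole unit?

Profit: JPY 684,225

Profitable loop is JPY → NOK → KRW → JPY:
JPY 32,123,000 × 0.1011 = NOK 3,247,635.30
NOK 3,247,635.30 × 128.9 = KRW 418,620,190
KRW 418,620,190 ÷ 12.76 = JPY 32,807,225
Profit = JPY 32,807,225 − JPY 32,123,000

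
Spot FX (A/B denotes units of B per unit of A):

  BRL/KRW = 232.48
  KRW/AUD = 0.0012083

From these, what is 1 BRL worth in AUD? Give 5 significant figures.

1 BRL × 232.48 = 232.48 KRW
232.48 KRW × 0.0012083 = 0.280906 AUD

BRL/AUD = 0.28091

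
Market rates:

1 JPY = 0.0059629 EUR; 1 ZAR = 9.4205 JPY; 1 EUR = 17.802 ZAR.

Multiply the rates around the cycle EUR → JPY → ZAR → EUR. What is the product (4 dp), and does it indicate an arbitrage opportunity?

Around EUR → JPY → ZAR → EUR: 1 ÷ 0.0059629 ÷ 9.4205 ÷ 17.802 = 0.999999
Product ≈ 1 (deviation 0.000%, within rounding noise).

1.0000 (no arbitrage)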